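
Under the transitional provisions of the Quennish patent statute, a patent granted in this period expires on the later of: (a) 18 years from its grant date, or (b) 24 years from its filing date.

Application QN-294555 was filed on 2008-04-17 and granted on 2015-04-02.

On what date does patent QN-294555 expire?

2033-04-02

(a) grant + 18 years → 2 April 2033.
(b) filing + 24 years → 17 April 2032.
Later of the two: 2 April 2033.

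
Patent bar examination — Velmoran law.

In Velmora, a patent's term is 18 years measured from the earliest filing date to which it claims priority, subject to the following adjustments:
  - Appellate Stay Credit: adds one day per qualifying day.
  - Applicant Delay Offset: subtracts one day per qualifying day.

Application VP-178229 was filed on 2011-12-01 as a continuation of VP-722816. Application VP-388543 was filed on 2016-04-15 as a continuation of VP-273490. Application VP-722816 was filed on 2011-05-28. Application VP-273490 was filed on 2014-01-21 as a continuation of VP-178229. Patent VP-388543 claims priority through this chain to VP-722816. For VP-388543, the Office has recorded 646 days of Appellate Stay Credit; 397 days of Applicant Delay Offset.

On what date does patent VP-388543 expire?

Earliest priority filing: 28 May 2011.
Base term: 28 May 2011 + 18 years → 28 May 2029.
Appellate Stay Credit: +646 days → 5 March 2031.
Applicant Delay Offset: −397 days → 1 February 2030.

February 1, 2030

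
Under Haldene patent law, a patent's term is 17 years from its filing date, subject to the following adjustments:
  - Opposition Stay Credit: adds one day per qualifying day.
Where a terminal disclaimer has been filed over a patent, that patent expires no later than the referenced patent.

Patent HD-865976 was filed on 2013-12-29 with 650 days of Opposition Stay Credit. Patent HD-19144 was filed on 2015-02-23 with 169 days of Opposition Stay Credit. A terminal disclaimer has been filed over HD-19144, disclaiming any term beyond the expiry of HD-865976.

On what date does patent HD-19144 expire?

Natural term of HD-19144:
  Base: filing + 17 years → 23 February 2032.
  Opposition Stay Credit: +169 days → 10 August 2032.
Expiry of referenced patent HD-865976:
  Base: filing + 17 years → 29 December 2030.
  Opposition Stay Credit: +650 days → 9 October 2032.
Terminal disclaimer: HD-19144 expires on the earlier of 10 August 2032 and 9 October 2032.

2032-08-10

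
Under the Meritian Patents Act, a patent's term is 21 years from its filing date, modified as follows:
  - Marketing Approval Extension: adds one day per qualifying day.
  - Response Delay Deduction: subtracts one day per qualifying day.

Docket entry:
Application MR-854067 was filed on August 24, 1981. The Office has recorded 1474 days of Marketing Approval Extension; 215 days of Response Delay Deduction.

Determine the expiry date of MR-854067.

Base term: filing date + 21 years → 24 August 2002.
Marketing Approval Extension: +1474 days → 6 September 2006.
Response Delay Deduction: −215 days → 3 February 2006.

2006-02-03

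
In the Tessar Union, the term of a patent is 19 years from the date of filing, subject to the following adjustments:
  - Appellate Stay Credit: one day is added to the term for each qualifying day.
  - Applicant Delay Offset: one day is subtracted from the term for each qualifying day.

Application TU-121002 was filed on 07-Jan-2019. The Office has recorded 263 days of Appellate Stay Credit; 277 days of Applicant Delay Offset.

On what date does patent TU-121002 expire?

Base term: filing date + 19 years → 7 January 2038.
Appellate Stay Credit: +263 days → 27 September 2038.
Applicant Delay Offset: −277 days → 24 December 2037.

2037-12-24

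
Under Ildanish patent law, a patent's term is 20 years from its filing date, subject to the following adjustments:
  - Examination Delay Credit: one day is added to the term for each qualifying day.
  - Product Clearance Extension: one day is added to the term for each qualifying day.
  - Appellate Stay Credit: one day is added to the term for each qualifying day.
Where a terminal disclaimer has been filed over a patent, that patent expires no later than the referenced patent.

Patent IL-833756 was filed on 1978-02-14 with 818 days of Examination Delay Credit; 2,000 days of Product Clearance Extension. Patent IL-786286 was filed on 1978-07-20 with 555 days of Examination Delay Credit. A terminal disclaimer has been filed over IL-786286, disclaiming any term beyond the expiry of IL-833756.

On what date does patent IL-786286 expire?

2000-01-26

Natural term of IL-786286:
  Base: filing + 20 years → 20 July 1998.
  Examination Delay Credit: +555 days → 26 January 2000.
Expiry of referenced patent IL-833756:
  Base: filing + 20 years → 14 February 1998.
  Examination Delay Credit: +818 days → 12 May 2000.
  Product Clearance Extension: +2000 days → 2 November 2005.
Terminal disclaimer: IL-786286 expires on the earlier of 26 January 2000 and 2 November 2005.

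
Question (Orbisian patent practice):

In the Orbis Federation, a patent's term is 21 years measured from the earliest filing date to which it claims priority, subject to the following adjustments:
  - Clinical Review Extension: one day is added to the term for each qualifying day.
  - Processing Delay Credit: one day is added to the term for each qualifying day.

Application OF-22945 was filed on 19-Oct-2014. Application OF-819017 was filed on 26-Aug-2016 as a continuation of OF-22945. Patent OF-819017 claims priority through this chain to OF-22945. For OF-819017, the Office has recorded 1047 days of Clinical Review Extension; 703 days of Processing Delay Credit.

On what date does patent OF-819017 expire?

Earliest priority filing: 19 October 2014.
Base term: 19 October 2014 + 21 years → 19 October 2035.
Clinical Review Extension: +1047 days → 31 August 2038.
Processing Delay Credit: +703 days → 3 August 2040.

August 3, 2040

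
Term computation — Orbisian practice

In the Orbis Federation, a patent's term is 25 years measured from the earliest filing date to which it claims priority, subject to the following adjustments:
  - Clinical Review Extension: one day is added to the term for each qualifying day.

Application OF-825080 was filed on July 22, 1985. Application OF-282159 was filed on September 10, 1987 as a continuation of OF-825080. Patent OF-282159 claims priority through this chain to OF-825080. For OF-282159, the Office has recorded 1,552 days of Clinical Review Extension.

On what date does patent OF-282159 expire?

Earliest priority filing: 22 July 1985.
Base term: 22 July 1985 + 25 years → 22 July 2010.
Clinical Review Extension: +1552 days → 21 October 2014.

October 21, 2014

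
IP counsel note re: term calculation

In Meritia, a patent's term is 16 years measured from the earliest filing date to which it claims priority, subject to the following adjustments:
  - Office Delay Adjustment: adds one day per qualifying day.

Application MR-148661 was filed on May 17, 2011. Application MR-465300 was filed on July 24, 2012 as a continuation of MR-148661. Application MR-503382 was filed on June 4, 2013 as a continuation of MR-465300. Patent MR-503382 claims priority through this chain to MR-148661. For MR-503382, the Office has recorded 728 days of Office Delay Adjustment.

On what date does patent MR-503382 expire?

Earliest priority filing: 17 May 2011.
Base term: 17 May 2011 + 16 years → 17 May 2027.
Office Delay Adjustment: +728 days → 14 May 2029.

2029-05-14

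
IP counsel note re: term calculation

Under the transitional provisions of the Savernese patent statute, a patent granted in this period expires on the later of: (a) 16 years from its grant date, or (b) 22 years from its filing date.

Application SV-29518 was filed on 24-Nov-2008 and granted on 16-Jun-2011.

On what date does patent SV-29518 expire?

(a) grant + 16 years → 16 June 2027.
(b) filing + 22 years → 24 November 2030.
Later of the two: 24 November 2030.

2030-11-24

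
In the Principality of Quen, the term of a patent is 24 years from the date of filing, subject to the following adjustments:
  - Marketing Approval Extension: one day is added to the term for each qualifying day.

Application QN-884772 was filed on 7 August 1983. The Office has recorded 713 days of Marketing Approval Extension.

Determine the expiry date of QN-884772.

Base term: filing date + 24 years → 7 August 2007.
Marketing Approval Extension: +713 days → 20 July 2009.

2009-07-20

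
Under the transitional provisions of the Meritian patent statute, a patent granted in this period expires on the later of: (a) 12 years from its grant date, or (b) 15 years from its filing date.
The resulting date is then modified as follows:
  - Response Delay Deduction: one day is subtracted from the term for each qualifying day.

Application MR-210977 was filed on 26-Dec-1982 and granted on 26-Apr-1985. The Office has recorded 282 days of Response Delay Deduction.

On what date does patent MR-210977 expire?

March 19, 1997

(a) grant + 12 years → 26 April 1997.
(b) filing + 15 years → 26 December 1997.
Later of the two: 26 December 1997.
Response Delay Deduction: −282 days → 19 March 1997.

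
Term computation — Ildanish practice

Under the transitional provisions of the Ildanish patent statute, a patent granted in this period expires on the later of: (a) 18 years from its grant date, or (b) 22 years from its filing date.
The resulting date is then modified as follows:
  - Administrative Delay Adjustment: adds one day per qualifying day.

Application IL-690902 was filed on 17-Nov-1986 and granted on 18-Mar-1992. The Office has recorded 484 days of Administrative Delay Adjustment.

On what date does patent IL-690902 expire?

2011-07-15

(a) grant + 18 years → 18 March 2010.
(b) filing + 22 years → 17 November 2008.
Later of the two: 18 March 2010.
Administrative Delay Adjustment: +484 days → 15 July 2011.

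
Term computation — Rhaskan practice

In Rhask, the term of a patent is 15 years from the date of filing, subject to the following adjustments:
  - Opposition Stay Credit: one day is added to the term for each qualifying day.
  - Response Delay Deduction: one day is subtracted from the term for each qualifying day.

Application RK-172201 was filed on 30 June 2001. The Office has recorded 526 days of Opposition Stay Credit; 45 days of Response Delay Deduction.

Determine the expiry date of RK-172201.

Base term: filing date + 15 years → 30 June 2016.
Opposition Stay Credit: +526 days → 8 December 2017.
Response Delay Deduction: −45 days → 24 October 2017.

2017-10-24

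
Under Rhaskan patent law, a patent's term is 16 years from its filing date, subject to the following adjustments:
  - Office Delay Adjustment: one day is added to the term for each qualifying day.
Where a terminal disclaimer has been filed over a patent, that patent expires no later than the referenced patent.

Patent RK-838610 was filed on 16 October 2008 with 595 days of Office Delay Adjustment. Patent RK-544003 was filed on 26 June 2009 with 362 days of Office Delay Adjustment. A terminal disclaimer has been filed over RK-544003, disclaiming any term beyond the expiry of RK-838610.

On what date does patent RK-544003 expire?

2026-06-03

Natural term of RK-544003:
  Base: filing + 16 years → 26 June 2025.
  Office Delay Adjustment: +362 days → 23 June 2026.
Expiry of referenced patent RK-838610:
  Base: filing + 16 years → 16 October 2024.
  Office Delay Adjustment: +595 days → 3 June 2026.
Terminal disclaimer: RK-544003 expires on the earlier of 23 June 2026 and 3 June 2026.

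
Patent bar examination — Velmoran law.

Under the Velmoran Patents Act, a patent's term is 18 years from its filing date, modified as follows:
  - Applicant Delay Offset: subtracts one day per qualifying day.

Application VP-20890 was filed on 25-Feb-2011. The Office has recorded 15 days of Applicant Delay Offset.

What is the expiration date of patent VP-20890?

February 10, 2029

Base term: filing date + 18 years → 25 February 2029.
Applicant Delay Offset: −15 days → 10 February 2029.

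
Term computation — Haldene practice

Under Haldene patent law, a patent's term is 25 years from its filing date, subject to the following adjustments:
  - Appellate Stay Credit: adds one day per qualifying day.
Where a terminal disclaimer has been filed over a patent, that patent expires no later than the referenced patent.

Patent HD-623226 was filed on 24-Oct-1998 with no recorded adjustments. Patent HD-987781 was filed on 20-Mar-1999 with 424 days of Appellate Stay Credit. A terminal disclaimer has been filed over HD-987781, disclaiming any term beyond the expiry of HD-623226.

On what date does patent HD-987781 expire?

Natural term of HD-987781:
  Base: filing + 25 years → 20 March 2024.
  Appellate Stay Credit: +424 days → 18 May 2025.
Expiry of referenced patent HD-623226:
  Base: filing + 25 years → 24 October 2023.
Terminal disclaimer: HD-987781 expires on the earlier of 18 May 2025 and 24 October 2023.

October 24, 2023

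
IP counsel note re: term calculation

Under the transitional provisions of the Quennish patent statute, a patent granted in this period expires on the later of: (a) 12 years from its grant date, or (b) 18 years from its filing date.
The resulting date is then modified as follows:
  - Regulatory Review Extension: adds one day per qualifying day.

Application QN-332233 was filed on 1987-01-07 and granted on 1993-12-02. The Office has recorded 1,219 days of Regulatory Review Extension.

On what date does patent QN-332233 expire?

(a) grant + 12 years → 2 December 2005.
(b) filing + 18 years → 7 January 2005.
Later of the two: 2 December 2005.
Regulatory Review Extension: +1219 days → 4 April 2009.

2009-04-04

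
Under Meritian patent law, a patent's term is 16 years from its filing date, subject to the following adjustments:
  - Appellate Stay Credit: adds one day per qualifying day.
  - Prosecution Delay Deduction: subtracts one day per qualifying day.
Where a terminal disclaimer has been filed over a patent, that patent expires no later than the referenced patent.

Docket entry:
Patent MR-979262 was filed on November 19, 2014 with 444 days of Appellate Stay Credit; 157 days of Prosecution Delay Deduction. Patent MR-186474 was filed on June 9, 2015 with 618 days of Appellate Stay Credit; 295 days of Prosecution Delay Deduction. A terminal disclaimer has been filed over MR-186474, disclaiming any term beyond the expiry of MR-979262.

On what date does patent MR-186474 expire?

Natural term of MR-186474:
  Base: filing + 16 years → 9 June 2031.
  Appellate Stay Credit: +618 days → 16 February 2033.
  Prosecution Delay Deduction: −295 days → 27 April 2032.
Expiry of referenced patent MR-979262:
  Base: filing + 16 years → 19 November 2030.
  Appellate Stay Credit: +444 days → 6 February 2032.
  Prosecution Delay Deduction: −157 days → 2 September 2031.
Terminal disclaimer: MR-186474 expires on the earlier of 27 April 2032 and 2 September 2031.

2031-09-02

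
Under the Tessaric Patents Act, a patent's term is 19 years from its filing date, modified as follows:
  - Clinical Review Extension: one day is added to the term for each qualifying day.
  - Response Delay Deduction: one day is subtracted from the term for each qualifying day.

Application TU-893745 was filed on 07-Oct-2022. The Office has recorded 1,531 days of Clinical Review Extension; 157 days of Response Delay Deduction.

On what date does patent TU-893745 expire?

Base term: filing date + 19 years → 7 October 2041.
Clinical Review Extension: +1531 days → 16 December 2045.
Response Delay Deduction: −157 days → 12 July 2045.

July 12, 2045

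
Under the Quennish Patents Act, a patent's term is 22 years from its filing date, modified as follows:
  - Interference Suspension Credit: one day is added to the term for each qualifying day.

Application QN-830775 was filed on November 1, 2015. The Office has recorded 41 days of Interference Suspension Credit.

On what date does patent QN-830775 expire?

Base term: filing date + 22 years → 1 November 2037.
Interference Suspension Credit: +41 days → 12 December 2037.

December 12, 2037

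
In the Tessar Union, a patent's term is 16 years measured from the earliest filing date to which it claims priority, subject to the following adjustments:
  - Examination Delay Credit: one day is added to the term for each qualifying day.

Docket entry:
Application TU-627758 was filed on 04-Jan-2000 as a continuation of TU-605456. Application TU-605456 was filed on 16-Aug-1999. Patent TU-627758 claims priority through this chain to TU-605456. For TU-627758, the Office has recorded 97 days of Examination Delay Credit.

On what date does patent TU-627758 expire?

November 21, 2015

Earliest priority filing: 16 August 1999.
Base term: 16 August 1999 + 16 years → 16 August 2015.
Examination Delay Credit: +97 days → 21 November 2015.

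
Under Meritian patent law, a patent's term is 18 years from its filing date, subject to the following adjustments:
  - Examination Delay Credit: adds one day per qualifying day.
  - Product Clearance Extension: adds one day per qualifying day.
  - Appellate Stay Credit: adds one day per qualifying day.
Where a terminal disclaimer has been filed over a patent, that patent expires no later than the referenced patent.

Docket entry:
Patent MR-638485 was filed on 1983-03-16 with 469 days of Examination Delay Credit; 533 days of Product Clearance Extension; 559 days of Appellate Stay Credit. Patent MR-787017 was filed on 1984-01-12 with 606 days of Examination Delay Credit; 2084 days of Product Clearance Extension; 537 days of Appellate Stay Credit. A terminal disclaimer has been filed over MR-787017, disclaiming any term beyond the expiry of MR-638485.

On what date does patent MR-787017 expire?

June 24, 2005

Natural term of MR-787017:
  Base: filing + 18 years → 12 January 2002.
  Examination Delay Credit: +606 days → 10 September 2003.
  Product Clearance Extension: +2084 days → 25 May 2009.
  Appellate Stay Credit: +537 days → 13 November 2010.
Expiry of referenced patent MR-638485:
  Base: filing + 18 years → 16 March 2001.
  Examination Delay Credit: +469 days → 28 June 2002.
  Product Clearance Extension: +533 days → 13 December 2003.
  Appellate Stay Credit: +559 days → 24 June 2005.
Terminal disclaimer: MR-787017 expires on the earlier of 13 November 2010 and 24 June 2005.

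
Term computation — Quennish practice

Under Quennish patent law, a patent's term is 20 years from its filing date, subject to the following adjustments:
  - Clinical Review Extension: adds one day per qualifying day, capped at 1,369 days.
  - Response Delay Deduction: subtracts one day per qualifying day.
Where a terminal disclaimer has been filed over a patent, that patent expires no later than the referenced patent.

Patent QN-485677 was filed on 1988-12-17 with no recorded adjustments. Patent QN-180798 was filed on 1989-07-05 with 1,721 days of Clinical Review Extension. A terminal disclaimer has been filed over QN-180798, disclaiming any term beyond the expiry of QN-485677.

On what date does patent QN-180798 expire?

Natural term of QN-180798:
  Base: filing + 20 years → 5 July 2009.
  Clinical Review Extension: 1721 days claimed exceeds the 1369-day cap, so +1369 days → 4 April 2013.
Expiry of referenced patent QN-485677:
  Base: filing + 20 years → 17 December 2008.
Terminal disclaimer: QN-180798 expires on the earlier of 4 April 2013 and 17 December 2008.

December 17, 2008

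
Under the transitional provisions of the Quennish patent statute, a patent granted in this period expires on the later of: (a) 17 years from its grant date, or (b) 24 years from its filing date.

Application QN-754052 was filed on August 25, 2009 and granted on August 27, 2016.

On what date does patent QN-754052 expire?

(a) grant + 17 years → 27 August 2033.
(b) filing + 24 years → 25 August 2033.
Later of the two: 27 August 2033.

August 27, 2033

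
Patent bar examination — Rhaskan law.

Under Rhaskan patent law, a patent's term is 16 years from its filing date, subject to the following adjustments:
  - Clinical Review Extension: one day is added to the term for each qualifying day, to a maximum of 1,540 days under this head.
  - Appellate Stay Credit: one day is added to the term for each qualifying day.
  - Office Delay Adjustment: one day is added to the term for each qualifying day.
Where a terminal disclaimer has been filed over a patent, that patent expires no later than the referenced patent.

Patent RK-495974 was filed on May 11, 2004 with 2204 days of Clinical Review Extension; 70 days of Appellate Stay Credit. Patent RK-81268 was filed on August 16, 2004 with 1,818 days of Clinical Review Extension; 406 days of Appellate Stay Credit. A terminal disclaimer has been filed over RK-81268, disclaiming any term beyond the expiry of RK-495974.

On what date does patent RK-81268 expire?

October 7, 2024

Natural term of RK-81268:
  Base: filing + 16 years → 16 August 2020.
  Clinical Review Extension: 1818 days claimed exceeds the 1540-day cap, so +1540 days → 3 November 2024.
  Appellate Stay Credit: +406 days → 14 December 2025.
Expiry of referenced patent RK-495974:
  Base: filing + 16 years → 11 May 2020.
  Clinical Review Extension: 2204 days claimed exceeds the 1540-day cap, so +1540 days → 29 July 2024.
  Appellate Stay Credit: +70 days → 7 October 2024.
Terminal disclaimer: RK-81268 expires on the earlier of 14 December 2025 and 7 October 2024.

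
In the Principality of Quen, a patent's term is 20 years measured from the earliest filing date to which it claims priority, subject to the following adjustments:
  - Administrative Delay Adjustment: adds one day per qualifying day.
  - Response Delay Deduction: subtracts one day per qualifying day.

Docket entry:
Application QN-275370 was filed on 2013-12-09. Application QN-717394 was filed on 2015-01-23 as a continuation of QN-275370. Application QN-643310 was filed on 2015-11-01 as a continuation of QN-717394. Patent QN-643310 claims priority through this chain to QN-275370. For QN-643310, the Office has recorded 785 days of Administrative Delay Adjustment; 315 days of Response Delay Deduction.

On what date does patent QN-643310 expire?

2035-03-24

Earliest priority filing: 9 December 2013.
Base term: 9 December 2013 + 20 years → 9 December 2033.
Administrative Delay Adjustment: +785 days → 2 February 2036.
Response Delay Deduction: −315 days → 24 March 2035.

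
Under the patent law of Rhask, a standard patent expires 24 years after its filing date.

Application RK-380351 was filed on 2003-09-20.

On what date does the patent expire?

Filing date + 24 years → 20 September 2027.

September 20, 2027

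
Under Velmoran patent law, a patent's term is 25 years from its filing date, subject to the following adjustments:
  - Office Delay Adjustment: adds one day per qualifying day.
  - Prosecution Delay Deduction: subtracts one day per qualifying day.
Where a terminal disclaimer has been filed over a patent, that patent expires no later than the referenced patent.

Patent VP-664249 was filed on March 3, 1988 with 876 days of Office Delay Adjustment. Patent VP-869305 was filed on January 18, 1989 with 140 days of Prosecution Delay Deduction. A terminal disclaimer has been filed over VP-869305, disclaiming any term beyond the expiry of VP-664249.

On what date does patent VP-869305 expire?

Natural term of VP-869305:
  Base: filing + 25 years → 18 January 2014.
  Prosecution Delay Deduction: −140 days → 31 August 2013.
Expiry of referenced patent VP-664249:
  Base: filing + 25 years → 3 March 2013.
  Office Delay Adjustment: +876 days → 27 July 2015.
Terminal disclaimer: VP-869305 expires on the earlier of 31 August 2013 and 27 July 2015.

August 31, 2013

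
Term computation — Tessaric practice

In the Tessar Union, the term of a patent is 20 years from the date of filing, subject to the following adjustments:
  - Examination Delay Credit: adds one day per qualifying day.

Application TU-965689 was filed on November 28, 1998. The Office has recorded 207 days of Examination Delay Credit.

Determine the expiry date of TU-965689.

June 23, 2019

Base term: filing date + 20 years → 28 November 2018.
Examination Delay Credit: +207 days → 23 June 2019.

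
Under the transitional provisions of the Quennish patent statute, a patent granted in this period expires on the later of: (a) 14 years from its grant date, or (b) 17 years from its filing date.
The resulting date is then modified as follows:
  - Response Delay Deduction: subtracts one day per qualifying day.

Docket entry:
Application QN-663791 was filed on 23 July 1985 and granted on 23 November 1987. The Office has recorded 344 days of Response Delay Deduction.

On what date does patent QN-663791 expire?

(a) grant + 14 years → 23 November 2001.
(b) filing + 17 years → 23 July 2002.
Later of the two: 23 July 2002.
Response Delay Deduction: −344 days → 13 August 2001.

August 13, 2001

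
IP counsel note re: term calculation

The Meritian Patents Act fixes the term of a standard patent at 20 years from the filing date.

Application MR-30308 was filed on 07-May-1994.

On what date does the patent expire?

2014-05-07

Filing date + 20 years → 7 May 2014.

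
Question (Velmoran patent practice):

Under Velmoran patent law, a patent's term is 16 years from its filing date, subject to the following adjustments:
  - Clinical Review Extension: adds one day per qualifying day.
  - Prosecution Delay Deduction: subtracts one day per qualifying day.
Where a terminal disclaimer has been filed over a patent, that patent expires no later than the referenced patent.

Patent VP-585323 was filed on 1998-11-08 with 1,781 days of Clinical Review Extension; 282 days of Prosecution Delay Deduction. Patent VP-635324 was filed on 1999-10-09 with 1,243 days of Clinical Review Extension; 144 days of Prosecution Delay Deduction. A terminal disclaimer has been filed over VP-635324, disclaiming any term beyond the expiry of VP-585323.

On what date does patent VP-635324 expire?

2018-10-12

Natural term of VP-635324:
  Base: filing + 16 years → 9 October 2015.
  Clinical Review Extension: +1243 days → 5 March 2019.
  Prosecution Delay Deduction: −144 days → 12 October 2018.
Expiry of referenced patent VP-585323:
  Base: filing + 16 years → 8 November 2014.
  Clinical Review Extension: +1781 days → 24 September 2019.
  Prosecution Delay Deduction: −282 days → 16 December 2018.
Terminal disclaimer: VP-635324 expires on the earlier of 12 October 2018 and 16 December 2018.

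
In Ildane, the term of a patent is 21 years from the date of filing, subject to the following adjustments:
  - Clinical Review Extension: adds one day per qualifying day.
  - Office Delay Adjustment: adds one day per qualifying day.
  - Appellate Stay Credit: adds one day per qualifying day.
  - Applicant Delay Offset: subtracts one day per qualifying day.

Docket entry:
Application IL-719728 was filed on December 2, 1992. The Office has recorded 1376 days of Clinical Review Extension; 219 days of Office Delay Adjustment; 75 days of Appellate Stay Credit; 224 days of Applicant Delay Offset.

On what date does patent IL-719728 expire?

Base term: filing date + 21 years → 2 December 2013.
Clinical Review Extension: +1376 days → 8 September 2017.
Office Delay Adjustment: +219 days → 15 April 2018.
Appellate Stay Credit: +75 days → 29 June 2018.
Applicant Delay Offset: −224 days → 17 November 2017.

November 17, 2017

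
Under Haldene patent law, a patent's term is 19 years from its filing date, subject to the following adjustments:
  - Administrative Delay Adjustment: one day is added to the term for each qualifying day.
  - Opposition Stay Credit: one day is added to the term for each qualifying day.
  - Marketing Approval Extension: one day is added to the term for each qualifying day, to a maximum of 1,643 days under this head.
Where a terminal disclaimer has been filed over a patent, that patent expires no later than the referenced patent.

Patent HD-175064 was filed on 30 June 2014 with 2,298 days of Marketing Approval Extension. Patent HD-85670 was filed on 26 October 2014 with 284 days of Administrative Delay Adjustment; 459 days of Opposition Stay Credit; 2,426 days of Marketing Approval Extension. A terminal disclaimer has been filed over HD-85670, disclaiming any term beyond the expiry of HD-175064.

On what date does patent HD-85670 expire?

Natural term of HD-85670:
  Base: filing + 19 years → 26 October 2033.
  Administrative Delay Adjustment: +284 days → 6 August 2034.
  Opposition Stay Credit: +459 days → 8 November 2035.
  Marketing Approval Extension: 2426 days claimed exceeds the 1643-day cap, so +1643 days → 8 May 2040.
Expiry of referenced patent HD-175064:
  Base: filing + 19 years → 30 June 2033.
  Marketing Approval Extension: 2298 days claimed exceeds the 1643-day cap, so +1643 days → 29 December 2037.
Terminal disclaimer: HD-85670 expires on the earlier of 8 May 2040 and 29 December 2037.

2037-12-29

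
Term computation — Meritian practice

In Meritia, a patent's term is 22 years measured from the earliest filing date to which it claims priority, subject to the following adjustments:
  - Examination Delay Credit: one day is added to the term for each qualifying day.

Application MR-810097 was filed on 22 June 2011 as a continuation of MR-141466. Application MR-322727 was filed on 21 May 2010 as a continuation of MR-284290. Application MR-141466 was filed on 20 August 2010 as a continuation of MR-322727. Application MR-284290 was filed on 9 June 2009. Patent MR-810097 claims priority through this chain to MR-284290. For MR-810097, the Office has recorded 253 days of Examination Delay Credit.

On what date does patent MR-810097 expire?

Earliest priority filing: 9 June 2009.
Base term: 9 June 2009 + 22 years → 9 June 2031.
Examination Delay Credit: +253 days → 17 February 2032.

February 17, 2032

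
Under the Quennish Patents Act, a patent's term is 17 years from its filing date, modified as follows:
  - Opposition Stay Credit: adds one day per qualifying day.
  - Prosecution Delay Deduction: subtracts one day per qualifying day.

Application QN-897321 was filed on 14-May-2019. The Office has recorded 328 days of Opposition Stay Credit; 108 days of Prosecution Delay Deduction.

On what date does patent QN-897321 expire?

2036-12-20

Base term: filing date + 17 years → 14 May 2036.
Opposition Stay Credit: +328 days → 7 April 2037.
Prosecution Delay Deduction: −108 days → 20 December 2036.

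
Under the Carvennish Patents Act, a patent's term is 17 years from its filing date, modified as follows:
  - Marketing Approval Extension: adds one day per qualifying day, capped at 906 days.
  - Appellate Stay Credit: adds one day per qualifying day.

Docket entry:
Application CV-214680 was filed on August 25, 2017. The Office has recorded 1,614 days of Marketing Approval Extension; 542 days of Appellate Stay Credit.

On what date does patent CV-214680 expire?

Base term: filing date + 17 years → 25 August 2034.
Marketing Approval Extension: 1614 days claimed exceeds the 906-day cap, so +906 days → 16 February 2037.
Appellate Stay Credit: +542 days → 12 August 2038.

August 12, 2038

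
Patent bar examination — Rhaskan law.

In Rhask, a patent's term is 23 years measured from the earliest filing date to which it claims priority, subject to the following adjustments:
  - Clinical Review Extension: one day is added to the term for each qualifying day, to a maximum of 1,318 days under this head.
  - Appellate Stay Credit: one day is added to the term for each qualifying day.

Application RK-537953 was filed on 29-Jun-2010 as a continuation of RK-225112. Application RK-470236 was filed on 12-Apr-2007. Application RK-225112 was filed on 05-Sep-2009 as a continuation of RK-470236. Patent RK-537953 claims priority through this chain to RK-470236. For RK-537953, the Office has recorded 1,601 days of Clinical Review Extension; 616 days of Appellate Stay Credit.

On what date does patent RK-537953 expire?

Earliest priority filing: 12 April 2007.
Base term: 12 April 2007 + 23 years → 12 April 2030.
Clinical Review Extension: 1601 days claimed exceeds the 1318-day cap, so +1318 days → 20 November 2033.
Appellate Stay Credit: +616 days → 29 July 2035.

2035-07-29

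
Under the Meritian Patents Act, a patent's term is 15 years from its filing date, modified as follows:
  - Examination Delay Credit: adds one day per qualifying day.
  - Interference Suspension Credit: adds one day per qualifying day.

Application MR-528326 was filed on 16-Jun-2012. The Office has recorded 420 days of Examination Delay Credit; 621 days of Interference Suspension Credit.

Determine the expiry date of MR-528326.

Base term: filing date + 15 years → 16 June 2027.
Examination Delay Credit: +420 days → 9 August 2028.
Interference Suspension Credit: +621 days → 22 April 2030.

April 22, 2030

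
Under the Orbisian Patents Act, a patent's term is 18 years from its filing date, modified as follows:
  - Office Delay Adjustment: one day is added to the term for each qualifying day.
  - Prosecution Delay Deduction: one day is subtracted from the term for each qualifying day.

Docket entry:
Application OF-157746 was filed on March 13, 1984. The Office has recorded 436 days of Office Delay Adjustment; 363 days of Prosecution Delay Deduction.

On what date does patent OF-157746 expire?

Base term: filing date + 18 years → 13 March 2002.
Office Delay Adjustment: +436 days → 23 May 2003.
Prosecution Delay Deduction: −363 days → 25 May 2002.

May 25, 2002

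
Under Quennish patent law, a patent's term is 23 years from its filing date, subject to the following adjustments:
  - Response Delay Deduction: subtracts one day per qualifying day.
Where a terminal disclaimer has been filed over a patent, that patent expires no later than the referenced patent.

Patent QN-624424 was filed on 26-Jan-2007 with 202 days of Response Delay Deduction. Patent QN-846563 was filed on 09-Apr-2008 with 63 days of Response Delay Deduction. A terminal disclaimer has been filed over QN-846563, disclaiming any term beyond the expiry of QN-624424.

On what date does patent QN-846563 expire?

July 8, 2029

Natural term of QN-846563:
  Base: filing + 23 years → 9 April 2031.
  Response Delay Deduction: −63 days → 5 February 2031.
Expiry of referenced patent QN-624424:
  Base: filing + 23 years → 26 January 2030.
  Response Delay Deduction: −202 days → 8 July 2029.
Terminal disclaimer: QN-846563 expires on the earlier of 5 February 2031 and 8 July 2029.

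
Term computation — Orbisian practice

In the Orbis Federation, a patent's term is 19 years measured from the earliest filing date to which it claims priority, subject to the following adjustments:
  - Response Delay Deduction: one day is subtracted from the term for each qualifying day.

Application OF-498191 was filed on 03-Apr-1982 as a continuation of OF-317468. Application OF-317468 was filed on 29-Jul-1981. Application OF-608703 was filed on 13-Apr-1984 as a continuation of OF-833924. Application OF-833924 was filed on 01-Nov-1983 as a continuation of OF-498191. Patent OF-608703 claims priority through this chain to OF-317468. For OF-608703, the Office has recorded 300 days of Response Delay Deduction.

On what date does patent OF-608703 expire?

October 3, 1999

Earliest priority filing: 29 July 1981.
Base term: 29 July 1981 + 19 years → 29 July 2000.
Response Delay Deduction: −300 days → 3 October 1999.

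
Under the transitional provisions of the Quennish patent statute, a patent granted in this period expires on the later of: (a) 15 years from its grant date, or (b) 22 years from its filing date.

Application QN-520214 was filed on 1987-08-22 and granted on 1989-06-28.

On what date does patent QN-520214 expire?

(a) grant + 15 years → 28 June 2004.
(b) filing + 22 years → 22 August 2009.
Later of the two: 22 August 2009.

2009-08-22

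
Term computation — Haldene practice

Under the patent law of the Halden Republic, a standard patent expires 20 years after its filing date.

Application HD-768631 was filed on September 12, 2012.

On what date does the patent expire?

2032-09-12

Filing date + 20 years → 12 September 2032.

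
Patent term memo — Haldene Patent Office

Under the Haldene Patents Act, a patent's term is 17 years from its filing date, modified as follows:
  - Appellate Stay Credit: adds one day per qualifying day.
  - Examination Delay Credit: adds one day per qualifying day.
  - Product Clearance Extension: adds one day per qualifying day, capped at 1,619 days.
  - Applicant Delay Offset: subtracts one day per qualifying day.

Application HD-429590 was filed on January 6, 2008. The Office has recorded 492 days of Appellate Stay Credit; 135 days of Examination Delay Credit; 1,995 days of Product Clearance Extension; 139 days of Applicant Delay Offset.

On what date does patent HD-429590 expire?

October 14, 2030

Base term: filing date + 17 years → 6 January 2025.
Appellate Stay Credit: +492 days → 13 May 2026.
Examination Delay Credit: +135 days → 25 September 2026.
Product Clearance Extension: 1995 days claimed exceeds the 1619-day cap, so +1619 days → 2 March 2031.
Applicant Delay Offset: −139 days → 14 October 2030.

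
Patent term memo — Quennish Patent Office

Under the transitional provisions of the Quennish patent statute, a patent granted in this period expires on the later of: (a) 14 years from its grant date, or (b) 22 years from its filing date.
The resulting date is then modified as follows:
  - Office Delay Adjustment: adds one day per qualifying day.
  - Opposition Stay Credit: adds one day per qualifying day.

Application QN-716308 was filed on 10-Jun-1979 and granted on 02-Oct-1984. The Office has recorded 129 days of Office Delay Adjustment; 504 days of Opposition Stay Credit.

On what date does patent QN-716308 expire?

(a) grant + 14 years → 2 October 1998.
(b) filing + 22 years → 10 June 2001.
Later of the two: 10 June 2001.
Office Delay Adjustment: +129 days → 17 October 2001.
Opposition Stay Credit: +504 days → 5 March 2003.

March 5, 2003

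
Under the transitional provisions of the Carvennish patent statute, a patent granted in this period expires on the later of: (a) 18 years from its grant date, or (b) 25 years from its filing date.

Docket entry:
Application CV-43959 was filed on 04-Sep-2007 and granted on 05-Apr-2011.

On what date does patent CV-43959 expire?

September 4, 2032

(a) grant + 18 years → 5 April 2029.
(b) filing + 25 years → 4 September 2032.
Later of the two: 4 September 2032.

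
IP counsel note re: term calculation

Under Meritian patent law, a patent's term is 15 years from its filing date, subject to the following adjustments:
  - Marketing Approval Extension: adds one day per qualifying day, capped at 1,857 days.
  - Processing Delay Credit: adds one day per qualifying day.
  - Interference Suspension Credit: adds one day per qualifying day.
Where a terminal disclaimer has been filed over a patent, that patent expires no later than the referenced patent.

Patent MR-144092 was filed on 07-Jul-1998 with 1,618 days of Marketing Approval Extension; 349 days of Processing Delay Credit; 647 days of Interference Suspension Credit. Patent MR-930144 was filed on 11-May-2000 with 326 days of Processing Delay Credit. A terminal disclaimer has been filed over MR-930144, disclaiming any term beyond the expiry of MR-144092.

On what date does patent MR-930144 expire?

Natural term of MR-930144:
  Base: filing + 15 years → 11 May 2015.
  Processing Delay Credit: +326 days → 1 April 2016.
Expiry of referenced patent MR-144092:
  Base: filing + 15 years → 7 July 2013.
  Marketing Approval Extension: 1618 days (within the 1857-day cap) → +1618 days → 11 December 2017.
  Processing Delay Credit: +349 days → 25 November 2018.
  Interference Suspension Credit: +647 days → 2 September 2020.
Terminal disclaimer: MR-930144 expires on the earlier of 1 April 2016 and 2 September 2020.

2016-04-01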